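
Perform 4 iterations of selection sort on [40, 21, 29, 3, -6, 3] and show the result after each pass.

Pass 1: Select minimum -6 at index 4, swap -> [-6, 21, 29, 3, 40, 3]
Pass 2: Select minimum 3 at index 3, swap -> [-6, 3, 29, 21, 40, 3]
Pass 3: Select minimum 3 at index 5, swap -> [-6, 3, 3, 21, 40, 29]
Pass 4: Select minimum 21 at index 3, swap -> [-6, 3, 3, 21, 40, 29]


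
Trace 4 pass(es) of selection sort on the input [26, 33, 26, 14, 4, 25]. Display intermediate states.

Pass 1: Select minimum 4 at index 4, swap -> [4, 33, 26, 14, 26, 25]
Pass 2: Select minimum 14 at index 3, swap -> [4, 14, 26, 33, 26, 25]
Pass 3: Select minimum 25 at index 5, swap -> [4, 14, 25, 33, 26, 26]
Pass 4: Select minimum 26 at index 4, swap -> [4, 14, 25, 26, 33, 26]


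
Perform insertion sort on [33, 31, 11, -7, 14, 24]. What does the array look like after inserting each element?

First element 33 is already 'sorted'
Insert 31: shifted 1 elements -> [31, 33, 11, -7, 14, 24]
Insert 11: shifted 2 elements -> [11, 31, 33, -7, 14, 24]
Insert -7: shifted 3 elements -> [-7, 11, 31, 33, 14, 24]
Insert 14: shifted 2 elements -> [-7, 11, 14, 31, 33, 24]
Insert 24: shifted 2 elements -> [-7, 11, 14, 24, 31, 33]


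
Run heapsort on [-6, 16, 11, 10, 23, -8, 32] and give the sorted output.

Build heap: [32, 23, 11, 10, 16, -8, -6]
Extract 32: [23, 16, 11, 10, -6, -8, 32]
Extract 23: [16, 10, 11, -8, -6, 23, 32]
Extract 16: [11, 10, -6, -8, 16, 23, 32]
Extract 11: [10, -8, -6, 11, 16, 23, 32]
Extract 10: [-6, -8, 10, 11, 16, 23, 32]
Extract -6: [-8, -6, 10, 11, 16, 23, 32]


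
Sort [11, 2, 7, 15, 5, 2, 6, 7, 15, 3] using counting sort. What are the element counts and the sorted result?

Count array: [0, 0, 2, 1, 0, 1, 1, 2, 0, 0, 0, 1, 0, 0, 0, 2]
(count[i] = number of elements equal to i)
Cumulative count: [0, 0, 2, 3, 3, 4, 5, 7, 7, 7, 7, 8, 8, 8, 8, 10]
Sorted: [2, 2, 3, 5, 6, 7, 7, 11, 15, 15]


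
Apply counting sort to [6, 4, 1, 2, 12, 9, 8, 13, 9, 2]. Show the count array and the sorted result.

Count array: [0, 1, 2, 0, 1, 0, 1, 0, 1, 2, 0, 0, 1, 1]
(count[i] = number of elements equal to i)
Cumulative count: [0, 1, 3, 3, 4, 4, 5, 5, 6, 8, 8, 8, 9, 10]
Sorted: [1, 2, 2, 4, 6, 8, 9, 9, 12, 13]


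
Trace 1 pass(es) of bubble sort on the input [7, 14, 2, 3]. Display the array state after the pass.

After pass 1: [7, 2, 3, 14] (2 swaps)
Total swaps: 2


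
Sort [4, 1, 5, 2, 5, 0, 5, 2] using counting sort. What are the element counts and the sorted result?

Count array: [1, 1, 2, 0, 1, 3]
(count[i] = number of elements equal to i)
Cumulative count: [1, 2, 4, 4, 5, 8]
Sorted: [0, 1, 2, 2, 4, 5, 5, 5]


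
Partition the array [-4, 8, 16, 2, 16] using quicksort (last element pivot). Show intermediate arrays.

Partition 1: pivot=16 at index 4 -> [-4, 8, 16, 2, 16]
Partition 2: pivot=2 at index 1 -> [-4, 2, 16, 8, 16]
Partition 3: pivot=8 at index 2 -> [-4, 2, 8, 16, 16]


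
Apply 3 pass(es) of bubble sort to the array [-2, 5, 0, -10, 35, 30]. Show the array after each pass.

After pass 1: [-2, 0, -10, 5, 30, 35] (3 swaps)
After pass 2: [-2, -10, 0, 5, 30, 35] (1 swaps)
After pass 3: [-10, -2, 0, 5, 30, 35] (1 swaps)
Total swaps: 5


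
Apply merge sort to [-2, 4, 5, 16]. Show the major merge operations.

Divide and conquer:
  Merge [-2] + [4] -> [-2, 4]
  Merge [5] + [16] -> [5, 16]
  Merge [-2, 4] + [5, 16] -> [-2, 4, 5, 16]


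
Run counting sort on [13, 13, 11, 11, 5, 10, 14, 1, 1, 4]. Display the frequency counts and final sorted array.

Count array: [0, 2, 0, 0, 1, 1, 0, 0, 0, 0, 1, 2, 0, 2, 1]
(count[i] = number of elements equal to i)
Cumulative count: [0, 2, 2, 2, 3, 4, 4, 4, 4, 4, 5, 7, 7, 9, 10]
Sorted: [1, 1, 4, 5, 10, 11, 11, 13, 13, 14]


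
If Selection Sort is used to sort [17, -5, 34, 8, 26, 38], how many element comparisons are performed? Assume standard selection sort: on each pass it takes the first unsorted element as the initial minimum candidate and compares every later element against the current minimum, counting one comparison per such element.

Pass 1: scan indices 1..5 for the minimum = 5 comparison(s); min is -5, place at index 0 -> [-5, 17, 34, 8, 26, 38]
Pass 2: scan indices 2..5 for the minimum = 4 comparison(s); min is 8, place at index 1 -> [-5, 8, 34, 17, 26, 38]
Pass 3: scan indices 3..5 for the minimum = 3 comparison(s); min is 17, place at index 2 -> [-5, 8, 17, 34, 26, 38]
Pass 4: scan indices 4..5 for the minimum = 2 comparison(s); min is 26, place at index 3 -> [-5, 8, 17, 26, 34, 38]
Pass 5: scan indices 5..5 for the minimum = 1 comparison(s); min is 34, place at index 4 -> [-5, 8, 17, 26, 34, 38]
Selection sort always scans the whole unsorted suffix, so the count is (n-1) + (n-2) + ... + 1 = n(n-1)/2 = 6*5/2 = 15 regardless of the input order.
Total comparisons: 5 + 4 + 3 + 2 + 1 = 15


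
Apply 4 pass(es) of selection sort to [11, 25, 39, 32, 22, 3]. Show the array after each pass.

Pass 1: Select minimum 3 at index 5, swap -> [3, 25, 39, 32, 22, 11]
Pass 2: Select minimum 11 at index 5, swap -> [3, 11, 39, 32, 22, 25]
Pass 3: Select minimum 22 at index 4, swap -> [3, 11, 22, 32, 39, 25]
Pass 4: Select minimum 25 at index 5, swap -> [3, 11, 22, 25, 39, 32]


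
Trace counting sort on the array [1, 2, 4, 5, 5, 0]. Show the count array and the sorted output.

Count array: [1, 1, 1, 0, 1, 2]
(count[i] = number of elements equal to i)
Cumulative count: [1, 2, 3, 3, 4, 6]
Sorted: [0, 1, 2, 4, 5, 5]


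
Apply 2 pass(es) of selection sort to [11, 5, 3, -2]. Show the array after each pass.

Pass 1: Select minimum -2 at index 3, swap -> [-2, 5, 3, 11]
Pass 2: Select minimum 3 at index 2, swap -> [-2, 3, 5, 11]


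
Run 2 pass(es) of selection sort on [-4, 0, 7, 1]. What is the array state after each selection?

Pass 1: Select minimum -4 at index 0, swap -> [-4, 0, 7, 1]
Pass 2: Select minimum 0 at index 1, swap -> [-4, 0, 7, 1]


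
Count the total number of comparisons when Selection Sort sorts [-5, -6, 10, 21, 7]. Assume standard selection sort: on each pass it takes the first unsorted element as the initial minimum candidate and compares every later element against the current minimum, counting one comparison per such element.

Pass 1: scan indices 1..4 for the minimum = 4 comparison(s); min is -6, place at index 0 -> [-6, -5, 10, 21, 7]
Pass 2: scan indices 2..4 for the minimum = 3 comparison(s); min is -5, place at index 1 -> [-6, -5, 10, 21, 7]
Pass 3: scan indices 3..4 for the minimum = 2 comparison(s); min is 7, place at index 2 -> [-6, -5, 7, 21, 10]
Pass 4: scan indices 4..4 for the minimum = 1 comparison(s); min is 10, place at index 3 -> [-6, -5, 7, 10, 21]
Selection sort always scans the whole unsorted suffix, so the count is (n-1) + (n-2) + ... + 1 = n(n-1)/2 = 5*4/2 = 10 regardless of the input order.
Total comparisons: 4 + 3 + 2 + 1 = 10


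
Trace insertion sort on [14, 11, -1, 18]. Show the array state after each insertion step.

First element 14 is already 'sorted'
Insert 11: shifted 1 elements -> [11, 14, -1, 18]
Insert -1: shifted 2 elements -> [-1, 11, 14, 18]
Insert 18: shifted 0 elements -> [-1, 11, 14, 18]


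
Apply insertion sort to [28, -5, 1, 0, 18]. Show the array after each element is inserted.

First element 28 is already 'sorted'
Insert -5: shifted 1 elements -> [-5, 28, 1, 0, 18]
Insert 1: shifted 1 elements -> [-5, 1, 28, 0, 18]
Insert 0: shifted 2 elements -> [-5, 0, 1, 28, 18]
Insert 18: shifted 1 elements -> [-5, 0, 1, 18, 28]


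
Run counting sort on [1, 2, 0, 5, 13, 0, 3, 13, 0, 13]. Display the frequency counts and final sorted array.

Count array: [3, 1, 1, 1, 0, 1, 0, 0, 0, 0, 0, 0, 0, 3]
(count[i] = number of elements equal to i)
Cumulative count: [3, 4, 5, 6, 6, 7, 7, 7, 7, 7, 7, 7, 7, 10]
Sorted: [0, 0, 0, 1, 2, 3, 5, 13, 13, 13]


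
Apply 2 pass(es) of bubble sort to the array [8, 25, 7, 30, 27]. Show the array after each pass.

After pass 1: [8, 7, 25, 27, 30] (2 swaps)
After pass 2: [7, 8, 25, 27, 30] (1 swaps)
Total swaps: 3


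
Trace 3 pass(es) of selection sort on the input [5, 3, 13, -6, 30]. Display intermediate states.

Pass 1: Select minimum -6 at index 3, swap -> [-6, 3, 13, 5, 30]
Pass 2: Select minimum 3 at index 1, swap -> [-6, 3, 13, 5, 30]
Pass 3: Select minimum 5 at index 3, swap -> [-6, 3, 5, 13, 30]


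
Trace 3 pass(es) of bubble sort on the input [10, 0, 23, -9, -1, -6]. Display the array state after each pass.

After pass 1: [0, 10, -9, -1, -6, 23] (4 swaps)
After pass 2: [0, -9, -1, -6, 10, 23] (3 swaps)
After pass 3: [-9, -1, -6, 0, 10, 23] (3 swaps)
Total swaps: 10


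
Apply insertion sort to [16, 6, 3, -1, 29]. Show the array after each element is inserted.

First element 16 is already 'sorted'
Insert 6: shifted 1 elements -> [6, 16, 3, -1, 29]
Insert 3: shifted 2 elements -> [3, 6, 16, -1, 29]
Insert -1: shifted 3 elements -> [-1, 3, 6, 16, 29]
Insert 29: shifted 0 elements -> [-1, 3, 6, 16, 29]


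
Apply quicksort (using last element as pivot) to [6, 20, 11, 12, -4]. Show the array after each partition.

Partition 1: pivot=-4 at index 0 -> [-4, 20, 11, 12, 6]
Partition 2: pivot=6 at index 1 -> [-4, 6, 11, 12, 20]
Partition 3: pivot=20 at index 4 -> [-4, 6, 11, 12, 20]
Partition 4: pivot=12 at index 3 -> [-4, 6, 11, 12, 20]


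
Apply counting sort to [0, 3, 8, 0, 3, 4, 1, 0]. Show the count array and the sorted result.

Count array: [3, 1, 0, 2, 1, 0, 0, 0, 1]
(count[i] = number of elements equal to i)
Cumulative count: [3, 4, 4, 6, 7, 7, 7, 7, 8]
Sorted: [0, 0, 0, 1, 3, 3, 4, 8]


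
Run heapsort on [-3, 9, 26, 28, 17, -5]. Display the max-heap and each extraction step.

Build heap: [28, 17, 26, 9, -3, -5]
Extract 28: [26, 17, -5, 9, -3, 28]
Extract 26: [17, 9, -5, -3, 26, 28]
Extract 17: [9, -3, -5, 17, 26, 28]
Extract 9: [-3, -5, 9, 17, 26, 28]
Extract -3: [-5, -3, 9, 17, 26, 28]


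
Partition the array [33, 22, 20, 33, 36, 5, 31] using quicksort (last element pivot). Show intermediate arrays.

Partition 1: pivot=31 at index 3 -> [22, 20, 5, 31, 36, 33, 33]
Partition 2: pivot=5 at index 0 -> [5, 20, 22, 31, 36, 33, 33]
Partition 3: pivot=22 at index 2 -> [5, 20, 22, 31, 36, 33, 33]
Partition 4: pivot=33 at index 5 -> [5, 20, 22, 31, 33, 33, 36]


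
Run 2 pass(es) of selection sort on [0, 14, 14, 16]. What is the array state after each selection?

Pass 1: Select minimum 0 at index 0, swap -> [0, 14, 14, 16]
Pass 2: Select minimum 14 at index 1, swap -> [0, 14, 14, 16]


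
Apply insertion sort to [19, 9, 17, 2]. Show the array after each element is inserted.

First element 19 is already 'sorted'
Insert 9: shifted 1 elements -> [9, 19, 17, 2]
Insert 17: shifted 1 elements -> [9, 17, 19, 2]
Insert 2: shifted 3 elements -> [2, 9, 17, 19]


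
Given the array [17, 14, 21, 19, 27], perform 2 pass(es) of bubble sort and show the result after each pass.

After pass 1: [14, 17, 19, 21, 27] (2 swaps)
After pass 2: [14, 17, 19, 21, 27] (0 swaps)
Total swaps: 2


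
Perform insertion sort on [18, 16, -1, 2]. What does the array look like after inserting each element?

First element 18 is already 'sorted'
Insert 16: shifted 1 elements -> [16, 18, -1, 2]
Insert -1: shifted 2 elements -> [-1, 16, 18, 2]
Insert 2: shifted 2 elements -> [-1, 2, 16, 18]


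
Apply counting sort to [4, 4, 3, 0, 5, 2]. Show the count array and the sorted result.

Count array: [1, 0, 1, 1, 2, 1]
(count[i] = number of elements equal to i)
Cumulative count: [1, 1, 2, 3, 5, 6]
Sorted: [0, 2, 3, 4, 4, 5]


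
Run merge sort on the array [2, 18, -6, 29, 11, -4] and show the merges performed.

Divide and conquer:
  Merge [18] + [-6] -> [-6, 18]
  Merge [2] + [-6, 18] -> [-6, 2, 18]
  Merge [11] + [-4] -> [-4, 11]
  Merge [29] + [-4, 11] -> [-4, 11, 29]
  Merge [-6, 2, 18] + [-4, 11, 29] -> [-6, -4, 2, 11, 18, 29]


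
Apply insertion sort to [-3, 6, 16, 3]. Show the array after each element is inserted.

First element -3 is already 'sorted'
Insert 6: shifted 0 elements -> [-3, 6, 16, 3]
Insert 16: shifted 0 elements -> [-3, 6, 16, 3]
Insert 3: shifted 2 elements -> [-3, 3, 6, 16]


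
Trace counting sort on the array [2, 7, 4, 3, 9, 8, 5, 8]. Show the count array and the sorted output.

Count array: [0, 0, 1, 1, 1, 1, 0, 1, 2, 1]
(count[i] = number of elements equal to i)
Cumulative count: [0, 0, 1, 2, 3, 4, 4, 5, 7, 8]
Sorted: [2, 3, 4, 5, 7, 8, 8, 9]


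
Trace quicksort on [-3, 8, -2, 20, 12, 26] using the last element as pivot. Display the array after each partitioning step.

Partition 1: pivot=26 at index 5 -> [-3, 8, -2, 20, 12, 26]
Partition 2: pivot=12 at index 3 -> [-3, 8, -2, 12, 20, 26]
Partition 3: pivot=-2 at index 1 -> [-3, -2, 8, 12, 20, 26]


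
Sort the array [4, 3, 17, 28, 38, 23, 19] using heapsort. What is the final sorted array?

Build heap: [38, 28, 23, 4, 3, 17, 19]
Extract 38: [28, 19, 23, 4, 3, 17, 38]
Extract 28: [23, 19, 17, 4, 3, 28, 38]
Extract 23: [19, 4, 17, 3, 23, 28, 38]
Extract 19: [17, 4, 3, 19, 23, 28, 38]
Extract 17: [4, 3, 17, 19, 23, 28, 38]
Extract 4: [3, 4, 17, 19, 23, 28, 38]


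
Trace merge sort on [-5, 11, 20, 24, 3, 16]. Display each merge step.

Divide and conquer:
  Merge [11] + [20] -> [11, 20]
  Merge [-5] + [11, 20] -> [-5, 11, 20]
  Merge [3] + [16] -> [3, 16]
  Merge [24] + [3, 16] -> [3, 16, 24]
  Merge [-5, 11, 20] + [3, 16, 24] -> [-5, 3, 11, 16, 20, 24]


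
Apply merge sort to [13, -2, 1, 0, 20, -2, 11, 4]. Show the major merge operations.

Divide and conquer:
  Merge [13] + [-2] -> [-2, 13]
  Merge [1] + [0] -> [0, 1]
  Merge [-2, 13] + [0, 1] -> [-2, 0, 1, 13]
  Merge [20] + [-2] -> [-2, 20]
  Merge [11] + [4] -> [4, 11]
  Merge [-2, 20] + [4, 11] -> [-2, 4, 11, 20]
  Merge [-2, 0, 1, 13] + [-2, 4, 11, 20] -> [-2, -2, 0, 1, 4, 11, 13, 20]


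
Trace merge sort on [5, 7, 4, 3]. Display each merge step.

Divide and conquer:
  Merge [5] + [7] -> [5, 7]
  Merge [4] + [3] -> [3, 4]
  Merge [5, 7] + [3, 4] -> [3, 4, 5, 7]


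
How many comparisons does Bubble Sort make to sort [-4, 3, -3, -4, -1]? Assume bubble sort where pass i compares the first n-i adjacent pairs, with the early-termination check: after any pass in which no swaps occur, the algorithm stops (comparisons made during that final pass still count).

Pass 1: compare adjacent pairs (0,1)..(3,4) = 4 comparison(s), 3 swap(s) -> [-4, -3, -4, -1, 3]
Pass 2: compare adjacent pairs (0,1)..(2,3) = 3 comparison(s), 1 swap(s) -> [-4, -4, -3, -1, 3]
Pass 3: compare adjacent pairs (0,1)..(1,2) = 2 comparison(s), 0 swap(s) -> [-4, -4, -3, -1, 3]
No swaps in this pass, so bubble sort stops here.
Total comparisons: 4 + 3 + 2 = 9


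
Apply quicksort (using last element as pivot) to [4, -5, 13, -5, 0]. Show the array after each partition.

Partition 1: pivot=0 at index 2 -> [-5, -5, 0, 4, 13]
Partition 2: pivot=-5 at index 1 -> [-5, -5, 0, 4, 13]
Partition 3: pivot=13 at index 4 -> [-5, -5, 0, 4, 13]


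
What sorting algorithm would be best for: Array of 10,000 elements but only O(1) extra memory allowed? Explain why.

Best choice: Heapsort
Reason: Heapsort rearranges the array in place using O(1) auxiliary space and still guarantees O(n log n) time; quicksort partitions in place but needs Theta(log n) stack space for recursion (O(n) in the worst case), and mergesort requires O(n) auxiliary space


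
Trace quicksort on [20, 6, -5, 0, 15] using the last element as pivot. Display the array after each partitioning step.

Partition 1: pivot=15 at index 3 -> [6, -5, 0, 15, 20]
Partition 2: pivot=0 at index 1 -> [-5, 0, 6, 15, 20]


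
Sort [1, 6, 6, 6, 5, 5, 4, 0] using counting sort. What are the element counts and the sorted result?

Count array: [1, 1, 0, 0, 1, 2, 3]
(count[i] = number of elements equal to i)
Cumulative count: [1, 2, 2, 2, 3, 5, 8]
Sorted: [0, 1, 4, 5, 5, 6, 6, 6]


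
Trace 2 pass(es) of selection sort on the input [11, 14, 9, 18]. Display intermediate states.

Pass 1: Select minimum 9 at index 2, swap -> [9, 14, 11, 18]
Pass 2: Select minimum 11 at index 2, swap -> [9, 11, 14, 18]


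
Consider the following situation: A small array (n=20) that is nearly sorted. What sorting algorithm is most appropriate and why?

Best choice: Insertion sort
Reason: Insertion sort is O(n) for nearly sorted arrays and has low overhead


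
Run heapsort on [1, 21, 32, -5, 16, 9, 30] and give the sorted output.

Build heap: [32, 21, 30, -5, 16, 9, 1]
Extract 32: [30, 21, 9, -5, 16, 1, 32]
Extract 30: [21, 16, 9, -5, 1, 30, 32]
Extract 21: [16, 1, 9, -5, 21, 30, 32]
Extract 16: [9, 1, -5, 16, 21, 30, 32]
Extract 9: [1, -5, 9, 16, 21, 30, 32]
Extract 1: [-5, 1, 9, 16, 21, 30, 32]


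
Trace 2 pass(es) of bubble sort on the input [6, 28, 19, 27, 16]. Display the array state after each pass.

After pass 1: [6, 19, 27, 16, 28] (3 swaps)
After pass 2: [6, 19, 16, 27, 28] (1 swaps)
Total swaps: 4


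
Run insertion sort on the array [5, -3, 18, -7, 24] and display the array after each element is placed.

First element 5 is already 'sorted'
Insert -3: shifted 1 elements -> [-3, 5, 18, -7, 24]
Insert 18: shifted 0 elements -> [-3, 5, 18, -7, 24]
Insert -7: shifted 3 elements -> [-7, -3, 5, 18, 24]
Insert 24: shifted 0 elements -> [-7, -3, 5, 18, 24]


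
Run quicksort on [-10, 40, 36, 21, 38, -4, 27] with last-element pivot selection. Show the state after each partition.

Partition 1: pivot=27 at index 3 -> [-10, 21, -4, 27, 38, 36, 40]
Partition 2: pivot=-4 at index 1 -> [-10, -4, 21, 27, 38, 36, 40]
Partition 3: pivot=40 at index 6 -> [-10, -4, 21, 27, 38, 36, 40]
Partition 4: pivot=36 at index 4 -> [-10, -4, 21, 27, 36, 38, 40]


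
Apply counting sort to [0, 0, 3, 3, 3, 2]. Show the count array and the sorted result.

Count array: [2, 0, 1, 3]
(count[i] = number of elements equal to i)
Cumulative count: [2, 2, 3, 6]
Sorted: [0, 0, 2, 3, 3, 3]


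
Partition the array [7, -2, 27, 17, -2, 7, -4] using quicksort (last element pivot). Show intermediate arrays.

Partition 1: pivot=-4 at index 0 -> [-4, -2, 27, 17, -2, 7, 7]
Partition 2: pivot=7 at index 4 -> [-4, -2, -2, 7, 7, 17, 27]
Partition 3: pivot=7 at index 3 -> [-4, -2, -2, 7, 7, 17, 27]
Partition 4: pivot=-2 at index 2 -> [-4, -2, -2, 7, 7, 17, 27]
Partition 5: pivot=27 at index 6 -> [-4, -2, -2, 7, 7, 17, 27]


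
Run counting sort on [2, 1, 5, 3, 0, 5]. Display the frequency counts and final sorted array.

Count array: [1, 1, 1, 1, 0, 2]
(count[i] = number of elements equal to i)
Cumulative count: [1, 2, 3, 4, 4, 6]
Sorted: [0, 1, 2, 3, 5, 5]


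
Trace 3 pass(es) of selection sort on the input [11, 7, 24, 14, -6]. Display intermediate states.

Pass 1: Select minimum -6 at index 4, swap -> [-6, 7, 24, 14, 11]
Pass 2: Select minimum 7 at index 1, swap -> [-6, 7, 24, 14, 11]
Pass 3: Select minimum 11 at index 4, swap -> [-6, 7, 11, 14, 24]


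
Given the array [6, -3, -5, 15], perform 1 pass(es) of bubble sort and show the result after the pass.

After pass 1: [-3, -5, 6, 15] (2 swaps)
Total swaps: 2


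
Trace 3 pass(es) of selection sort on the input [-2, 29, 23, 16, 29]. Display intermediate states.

Pass 1: Select minimum -2 at index 0, swap -> [-2, 29, 23, 16, 29]
Pass 2: Select minimum 16 at index 3, swap -> [-2, 16, 23, 29, 29]
Pass 3: Select minimum 23 at index 2, swap -> [-2, 16, 23, 29, 29]


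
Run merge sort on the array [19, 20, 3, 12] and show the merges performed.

Divide and conquer:
  Merge [19] + [20] -> [19, 20]
  Merge [3] + [12] -> [3, 12]
  Merge [19, 20] + [3, 12] -> [3, 12, 19, 20]


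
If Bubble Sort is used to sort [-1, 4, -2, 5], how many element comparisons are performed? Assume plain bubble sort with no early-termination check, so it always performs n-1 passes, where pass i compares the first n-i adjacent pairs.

Pass 1: compare adjacent pairs (0,1)..(2,3) = 3 comparison(s), 1 swap(s) -> [-1, -2, 4, 5]
Pass 2: compare adjacent pairs (0,1)..(1,2) = 2 comparison(s), 1 swap(s) -> [-2, -1, 4, 5]
Pass 3: compare adjacent pairs (0,1)..(0,1) = 1 comparison(s), 0 swap(s) -> [-2, -1, 4, 5]
Total comparisons: 3 + 2 + 1 = 6


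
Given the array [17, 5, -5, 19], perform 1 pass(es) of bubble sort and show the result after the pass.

After pass 1: [5, -5, 17, 19] (2 swaps)
Total swaps: 2


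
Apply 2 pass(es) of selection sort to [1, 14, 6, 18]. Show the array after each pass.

Pass 1: Select minimum 1 at index 0, swap -> [1, 14, 6, 18]
Pass 2: Select minimum 6 at index 2, swap -> [1, 6, 14, 18]


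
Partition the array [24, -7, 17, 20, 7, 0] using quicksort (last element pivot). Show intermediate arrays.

Partition 1: pivot=0 at index 1 -> [-7, 0, 17, 20, 7, 24]
Partition 2: pivot=24 at index 5 -> [-7, 0, 17, 20, 7, 24]
Partition 3: pivot=7 at index 2 -> [-7, 0, 7, 20, 17, 24]
Partition 4: pivot=17 at index 3 -> [-7, 0, 7, 17, 20, 24]


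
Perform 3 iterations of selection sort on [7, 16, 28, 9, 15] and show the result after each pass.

Pass 1: Select minimum 7 at index 0, swap -> [7, 16, 28, 9, 15]
Pass 2: Select minimum 9 at index 3, swap -> [7, 9, 28, 16, 15]
Pass 3: Select minimum 15 at index 4, swap -> [7, 9, 15, 16, 28]


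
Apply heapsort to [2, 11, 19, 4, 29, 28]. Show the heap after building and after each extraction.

Build heap: [29, 11, 28, 4, 2, 19]
Extract 29: [28, 11, 19, 4, 2, 29]
Extract 28: [19, 11, 2, 4, 28, 29]
Extract 19: [11, 4, 2, 19, 28, 29]
Extract 11: [4, 2, 11, 19, 28, 29]
Extract 4: [2, 4, 11, 19, 28, 29]


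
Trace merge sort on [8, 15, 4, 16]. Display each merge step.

Divide and conquer:
  Merge [8] + [15] -> [8, 15]
  Merge [4] + [16] -> [4, 16]
  Merge [8, 15] + [4, 16] -> [4, 8, 15, 16]


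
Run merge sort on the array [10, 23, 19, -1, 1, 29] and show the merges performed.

Divide and conquer:
  Merge [23] + [19] -> [19, 23]
  Merge [10] + [19, 23] -> [10, 19, 23]
  Merge [1] + [29] -> [1, 29]
  Merge [-1] + [1, 29] -> [-1, 1, 29]
  Merge [10, 19, 23] + [-1, 1, 29] -> [-1, 1, 10, 19, 23, 29]


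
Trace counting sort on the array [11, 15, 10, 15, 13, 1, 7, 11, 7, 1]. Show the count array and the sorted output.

Count array: [0, 2, 0, 0, 0, 0, 0, 2, 0, 0, 1, 2, 0, 1, 0, 2]
(count[i] = number of elements equal to i)
Cumulative count: [0, 2, 2, 2, 2, 2, 2, 4, 4, 4, 5, 7, 7, 8, 8, 10]
Sorted: [1, 1, 7, 7, 10, 11, 11, 13, 15, 15]


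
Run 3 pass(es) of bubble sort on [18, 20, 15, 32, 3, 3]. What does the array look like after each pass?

After pass 1: [18, 15, 20, 3, 3, 32] (3 swaps)
After pass 2: [15, 18, 3, 3, 20, 32] (3 swaps)
After pass 3: [15, 3, 3, 18, 20, 32] (2 swaps)
Total swaps: 8


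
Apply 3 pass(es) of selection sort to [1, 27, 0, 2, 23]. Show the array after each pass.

Pass 1: Select minimum 0 at index 2, swap -> [0, 27, 1, 2, 23]
Pass 2: Select minimum 1 at index 2, swap -> [0, 1, 27, 2, 23]
Pass 3: Select minimum 2 at index 3, swap -> [0, 1, 2, 27, 23]


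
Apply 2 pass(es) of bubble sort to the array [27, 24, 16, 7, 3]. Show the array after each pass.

After pass 1: [24, 16, 7, 3, 27] (4 swaps)
After pass 2: [16, 7, 3, 24, 27] (3 swaps)
Total swaps: 7


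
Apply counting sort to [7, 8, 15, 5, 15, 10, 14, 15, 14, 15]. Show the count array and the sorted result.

Count array: [0, 0, 0, 0, 0, 1, 0, 1, 1, 0, 1, 0, 0, 0, 2, 4]
(count[i] = number of elements equal to i)
Cumulative count: [0, 0, 0, 0, 0, 1, 1, 2, 3, 3, 4, 4, 4, 4, 6, 10]
Sorted: [5, 7, 8, 10, 14, 14, 15, 15, 15, 15]


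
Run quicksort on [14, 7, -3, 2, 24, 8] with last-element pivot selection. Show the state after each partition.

Partition 1: pivot=8 at index 3 -> [7, -3, 2, 8, 24, 14]
Partition 2: pivot=2 at index 1 -> [-3, 2, 7, 8, 24, 14]
Partition 3: pivot=14 at index 4 -> [-3, 2, 7, 8, 14, 24]


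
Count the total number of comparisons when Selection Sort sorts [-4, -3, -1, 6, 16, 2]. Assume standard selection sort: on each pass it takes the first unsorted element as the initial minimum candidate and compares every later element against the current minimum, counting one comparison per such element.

Pass 1: scan indices 1..5 for the minimum = 5 comparison(s); min is -4, place at index 0 -> [-4, -3, -1, 6, 16, 2]
Pass 2: scan indices 2..5 for the minimum = 4 comparison(s); min is -3, place at index 1 -> [-4, -3, -1, 6, 16, 2]
Pass 3: scan indices 3..5 for the minimum = 3 comparison(s); min is -1, place at index 2 -> [-4, -3, -1, 6, 16, 2]
Pass 4: scan indices 4..5 for the minimum = 2 comparison(s); min is 2, place at index 3 -> [-4, -3, -1, 2, 16, 6]
Pass 5: scan indices 5..5 for the minimum = 1 comparison(s); min is 6, place at index 4 -> [-4, -3, -1, 2, 6, 16]
Selection sort always scans the whole unsorted suffix, so the count is (n-1) + (n-2) + ... + 1 = n(n-1)/2 = 6*5/2 = 15 regardless of the input order.
Total comparisons: 5 + 4 + 3 + 2 + 1 = 15


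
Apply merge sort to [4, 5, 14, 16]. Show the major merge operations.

Divide and conquer:
  Merge [4] + [5] -> [4, 5]
  Merge [14] + [16] -> [14, 16]
  Merge [4, 5] + [14, 16] -> [4, 5, 14, 16]


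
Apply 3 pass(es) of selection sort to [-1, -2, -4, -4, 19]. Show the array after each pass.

Pass 1: Select minimum -4 at index 2, swap -> [-4, -2, -1, -4, 19]
Pass 2: Select minimum -4 at index 3, swap -> [-4, -4, -1, -2, 19]
Pass 3: Select minimum -2 at index 3, swap -> [-4, -4, -2, -1, 19]


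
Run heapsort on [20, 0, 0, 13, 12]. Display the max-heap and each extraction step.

Build heap: [20, 13, 0, 0, 12]
Extract 20: [13, 12, 0, 0, 20]
Extract 13: [12, 0, 0, 13, 20]
Extract 12: [0, 0, 12, 13, 20]
Extract 0: [0, 0, 12, 13, 20]


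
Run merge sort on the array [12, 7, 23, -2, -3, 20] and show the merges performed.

Divide and conquer:
  Merge [7] + [23] -> [7, 23]
  Merge [12] + [7, 23] -> [7, 12, 23]
  Merge [-3] + [20] -> [-3, 20]
  Merge [-2] + [-3, 20] -> [-3, -2, 20]
  Merge [7, 12, 23] + [-3, -2, 20] -> [-3, -2, 7, 12, 20, 23]


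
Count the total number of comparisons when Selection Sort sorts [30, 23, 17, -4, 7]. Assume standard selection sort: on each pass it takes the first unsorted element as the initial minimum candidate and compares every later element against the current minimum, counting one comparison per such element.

Pass 1: scan indices 1..4 for the minimum = 4 comparison(s); min is -4, place at index 0 -> [-4, 23, 17, 30, 7]
Pass 2: scan indices 2..4 for the minimum = 3 comparison(s); min is 7, place at index 1 -> [-4, 7, 17, 30, 23]
Pass 3: scan indices 3..4 for the minimum = 2 comparison(s); min is 17, place at index 2 -> [-4, 7, 17, 30, 23]
Pass 4: scan indices 4..4 for the minimum = 1 comparison(s); min is 23, place at index 3 -> [-4, 7, 17, 23, 30]
Selection sort always scans the whole unsorted suffix, so the count is (n-1) + (n-2) + ... + 1 = n(n-1)/2 = 5*4/2 = 10 regardless of the input order.
Total comparisons: 4 + 3 + 2 + 1 = 10


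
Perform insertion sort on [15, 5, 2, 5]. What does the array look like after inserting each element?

First element 15 is already 'sorted'
Insert 5: shifted 1 elements -> [5, 15, 2, 5]
Insert 2: shifted 2 elements -> [2, 5, 15, 5]
Insert 5: shifted 1 elements -> [2, 5, 5, 15]


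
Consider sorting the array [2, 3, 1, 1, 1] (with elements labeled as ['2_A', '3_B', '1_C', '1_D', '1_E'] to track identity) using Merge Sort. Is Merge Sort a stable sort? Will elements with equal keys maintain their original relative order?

Trace Merge Sort on the labeled array (the key is the number; the letter only tracks identity):
  Merge [2_A] + [3_B] -> [2_A, 3_B]
  Merge [1_D] + [1_E] -> [1_D, 1_E]
  Merge [1_C] + [1_D, 1_E] -> [1_C, 1_D, 1_E]
  Merge [2_A, 3_B] + [1_C, 1_D, 1_E] -> [1_C, 1_D, 1_E, 2_A, 3_B]
Final order: [1_C, 1_D, 1_E, 2_A, 3_B]
Equal keys:
  value 1: originally 1_C, 1_D, 1_E; after sorting 1_C, 1_D, 1_E -> order preserved
All equal keys kept their original relative order. Merge Sort is stable: when the heads of the two halves are equal the merge takes from the left half first.
Answer: Stable


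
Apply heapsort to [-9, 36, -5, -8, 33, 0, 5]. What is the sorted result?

Build heap: [36, 33, 5, -8, -9, 0, -5]
Extract 36: [33, -5, 5, -8, -9, 0, 36]
Extract 33: [5, -5, 0, -8, -9, 33, 36]
Extract 5: [0, -5, -9, -8, 5, 33, 36]
Extract 0: [-5, -8, -9, 0, 5, 33, 36]
Extract -5: [-8, -9, -5, 0, 5, 33, 36]
Extract -8: [-9, -8, -5, 0, 5, 33, 36]


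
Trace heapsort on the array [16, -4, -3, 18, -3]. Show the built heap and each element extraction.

Build heap: [18, 16, -3, -4, -3]
Extract 18: [16, -3, -3, -4, 18]
Extract 16: [-3, -4, -3, 16, 18]
Extract -3: [-3, -4, -3, 16, 18]
Extract -3: [-4, -3, -3, 16, 18]


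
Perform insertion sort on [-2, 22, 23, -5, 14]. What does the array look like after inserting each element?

First element -2 is already 'sorted'
Insert 22: shifted 0 elements -> [-2, 22, 23, -5, 14]
Insert 23: shifted 0 elements -> [-2, 22, 23, -5, 14]
Insert -5: shifted 3 elements -> [-5, -2, 22, 23, 14]
Insert 14: shifted 2 elements -> [-5, -2, 14, 22, 23]


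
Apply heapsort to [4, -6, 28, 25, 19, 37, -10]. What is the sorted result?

Build heap: [37, 25, 28, -6, 19, 4, -10]
Extract 37: [28, 25, 4, -6, 19, -10, 37]
Extract 28: [25, 19, 4, -6, -10, 28, 37]
Extract 25: [19, -6, 4, -10, 25, 28, 37]
Extract 19: [4, -6, -10, 19, 25, 28, 37]
Extract 4: [-6, -10, 4, 19, 25, 28, 37]
Extract -6: [-10, -6, 4, 19, 25, 28, 37]


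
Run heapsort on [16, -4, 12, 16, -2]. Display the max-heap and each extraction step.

Build heap: [16, 16, 12, -4, -2]
Extract 16: [16, -2, 12, -4, 16]
Extract 16: [12, -2, -4, 16, 16]
Extract 12: [-2, -4, 12, 16, 16]
Extract -2: [-4, -2, 12, 16, 16]


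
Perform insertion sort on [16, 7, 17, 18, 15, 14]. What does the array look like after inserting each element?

First element 16 is already 'sorted'
Insert 7: shifted 1 elements -> [7, 16, 17, 18, 15, 14]
Insert 17: shifted 0 elements -> [7, 16, 17, 18, 15, 14]
Insert 18: shifted 0 elements -> [7, 16, 17, 18, 15, 14]
Insert 15: shifted 3 elements -> [7, 15, 16, 17, 18, 14]
Insert 14: shifted 4 elements -> [7, 14, 15, 16, 17, 18]


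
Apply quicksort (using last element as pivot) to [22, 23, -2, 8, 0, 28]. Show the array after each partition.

Partition 1: pivot=28 at index 5 -> [22, 23, -2, 8, 0, 28]
Partition 2: pivot=0 at index 1 -> [-2, 0, 22, 8, 23, 28]
Partition 3: pivot=23 at index 4 -> [-2, 0, 22, 8, 23, 28]
Partition 4: pivot=8 at index 2 -> [-2, 0, 8, 22, 23, 28]


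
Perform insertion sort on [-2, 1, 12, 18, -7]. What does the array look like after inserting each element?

First element -2 is already 'sorted'
Insert 1: shifted 0 elements -> [-2, 1, 12, 18, -7]
Insert 12: shifted 0 elements -> [-2, 1, 12, 18, -7]
Insert 18: shifted 0 elements -> [-2, 1, 12, 18, -7]
Insert -7: shifted 4 elements -> [-7, -2, 1, 12, 18]


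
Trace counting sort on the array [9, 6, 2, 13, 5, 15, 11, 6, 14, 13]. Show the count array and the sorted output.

Count array: [0, 0, 1, 0, 0, 1, 2, 0, 0, 1, 0, 1, 0, 2, 1, 1]
(count[i] = number of elements equal to i)
Cumulative count: [0, 0, 1, 1, 1, 2, 4, 4, 4, 5, 5, 6, 6, 8, 9, 10]
Sorted: [2, 5, 6, 6, 9, 11, 13, 13, 14, 15]


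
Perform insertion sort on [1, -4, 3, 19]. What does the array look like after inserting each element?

First element 1 is already 'sorted'
Insert -4: shifted 1 elements -> [-4, 1, 3, 19]
Insert 3: shifted 0 elements -> [-4, 1, 3, 19]
Insert 19: shifted 0 elements -> [-4, 1, 3, 19]


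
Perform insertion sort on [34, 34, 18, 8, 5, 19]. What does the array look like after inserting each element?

First element 34 is already 'sorted'
Insert 34: shifted 0 elements -> [34, 34, 18, 8, 5, 19]
Insert 18: shifted 2 elements -> [18, 34, 34, 8, 5, 19]
Insert 8: shifted 3 elements -> [8, 18, 34, 34, 5, 19]
Insert 5: shifted 4 elements -> [5, 8, 18, 34, 34, 19]
Insert 19: shifted 2 elements -> [5, 8, 18, 19, 34, 34]


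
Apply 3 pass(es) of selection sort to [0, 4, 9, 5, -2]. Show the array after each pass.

Pass 1: Select minimum -2 at index 4, swap -> [-2, 4, 9, 5, 0]
Pass 2: Select minimum 0 at index 4, swap -> [-2, 0, 9, 5, 4]
Pass 3: Select minimum 4 at index 4, swap -> [-2, 0, 4, 5, 9]


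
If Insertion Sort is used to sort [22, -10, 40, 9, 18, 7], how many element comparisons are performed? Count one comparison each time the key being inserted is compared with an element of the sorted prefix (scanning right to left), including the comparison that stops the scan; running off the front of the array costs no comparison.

Insert -10: 22 > -10 (shift), reached front = 1 comparison(s) -> [-10, 22, 40, 9, 18, 7]
Insert 40: 22 <= 40 (stop) = 1 comparison(s) -> [-10, 22, 40, 9, 18, 7]
Insert 9: 40 > 9 (shift), 22 > 9 (shift), -10 <= 9 (stop) = 3 comparison(s) -> [-10, 9, 22, 40, 18, 7]
Insert 18: 40 > 18 (shift), 22 > 18 (shift), 9 <= 18 (stop) = 3 comparison(s) -> [-10, 9, 18, 22, 40, 7]
Insert 7: 40 > 7 (shift), 22 > 7 (shift), 18 > 7 (shift), 9 > 7 (shift), -10 <= 7 (stop) = 5 comparison(s) -> [-10, 7, 9, 18, 22, 40]
Total comparisons: 1 + 1 + 3 + 3 + 5 = 13


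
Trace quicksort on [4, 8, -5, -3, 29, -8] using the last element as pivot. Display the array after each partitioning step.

Partition 1: pivot=-8 at index 0 -> [-8, 8, -5, -3, 29, 4]
Partition 2: pivot=4 at index 3 -> [-8, -5, -3, 4, 29, 8]
Partition 3: pivot=-3 at index 2 -> [-8, -5, -3, 4, 29, 8]
Partition 4: pivot=8 at index 4 -> [-8, -5, -3, 4, 8, 29]


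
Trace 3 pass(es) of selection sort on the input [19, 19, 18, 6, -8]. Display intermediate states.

Pass 1: Select minimum -8 at index 4, swap -> [-8, 19, 18, 6, 19]
Pass 2: Select minimum 6 at index 3, swap -> [-8, 6, 18, 19, 19]
Pass 3: Select minimum 18 at index 2, swap -> [-8, 6, 18, 19, 19]


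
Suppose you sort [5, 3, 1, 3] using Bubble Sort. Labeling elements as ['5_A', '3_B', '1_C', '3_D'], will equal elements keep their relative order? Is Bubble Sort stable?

Trace Bubble Sort on the labeled array (the key is the number; the letter only tracks identity):
  After pass 1: [3_B, 1_C, 3_D, 5_A]
  After pass 2: [1_C, 3_B, 3_D, 5_A]
  After pass 3: [1_C, 3_B, 3_D, 5_A] (no swaps, done)
Final order: [1_C, 3_B, 3_D, 5_A]
Equal keys:
  value 3: originally 3_B, 3_D; after sorting 3_B, 3_D -> order preserved
All equal keys kept their original relative order. Bubble Sort is stable: it only swaps adjacent elements when the left one is strictly greater, so equal keys never move past each other.
Answer: Stable


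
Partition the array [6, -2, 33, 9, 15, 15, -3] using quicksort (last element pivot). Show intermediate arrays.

Partition 1: pivot=-3 at index 0 -> [-3, -2, 33, 9, 15, 15, 6]
Partition 2: pivot=6 at index 2 -> [-3, -2, 6, 9, 15, 15, 33]
Partition 3: pivot=33 at index 6 -> [-3, -2, 6, 9, 15, 15, 33]
Partition 4: pivot=15 at index 5 -> [-3, -2, 6, 9, 15, 15, 33]
Partition 5: pivot=15 at index 4 -> [-3, -2, 6, 9, 15, 15, 33]


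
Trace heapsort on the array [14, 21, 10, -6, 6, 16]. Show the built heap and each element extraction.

Build heap: [21, 14, 16, -6, 6, 10]
Extract 21: [16, 14, 10, -6, 6, 21]
Extract 16: [14, 6, 10, -6, 16, 21]
Extract 14: [10, 6, -6, 14, 16, 21]
Extract 10: [6, -6, 10, 14, 16, 21]
Extract 6: [-6, 6, 10, 14, 16, 21]


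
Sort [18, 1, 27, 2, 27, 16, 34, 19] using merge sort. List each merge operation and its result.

Divide and conquer:
  Merge [18] + [1] -> [1, 18]
  Merge [27] + [2] -> [2, 27]
  Merge [1, 18] + [2, 27] -> [1, 2, 18, 27]
  Merge [27] + [16] -> [16, 27]
  Merge [34] + [19] -> [19, 34]
  Merge [16, 27] + [19, 34] -> [16, 19, 27, 34]
  Merge [1, 2, 18, 27] + [16, 19, 27, 34] -> [1, 2, 16, 18, 19, 27, 27, 34]


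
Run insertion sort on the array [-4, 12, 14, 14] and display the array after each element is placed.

First element -4 is already 'sorted'
Insert 12: shifted 0 elements -> [-4, 12, 14, 14]
Insert 14: shifted 0 elements -> [-4, 12, 14, 14]
Insert 14: shifted 0 elements -> [-4, 12, 14, 14]


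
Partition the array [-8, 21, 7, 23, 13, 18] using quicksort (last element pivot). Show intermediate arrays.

Partition 1: pivot=18 at index 3 -> [-8, 7, 13, 18, 21, 23]
Partition 2: pivot=13 at index 2 -> [-8, 7, 13, 18, 21, 23]
Partition 3: pivot=7 at index 1 -> [-8, 7, 13, 18, 21, 23]
Partition 4: pivot=23 at index 5 -> [-8, 7, 13, 18, 21, 23]


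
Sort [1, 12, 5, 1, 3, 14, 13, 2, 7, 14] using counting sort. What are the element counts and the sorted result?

Count array: [0, 2, 1, 1, 0, 1, 0, 1, 0, 0, 0, 0, 1, 1, 2]
(count[i] = number of elements equal to i)
Cumulative count: [0, 2, 3, 4, 4, 5, 5, 6, 6, 6, 6, 6, 7, 8, 10]
Sorted: [1, 1, 2, 3, 5, 7, 12, 13, 14, 14]


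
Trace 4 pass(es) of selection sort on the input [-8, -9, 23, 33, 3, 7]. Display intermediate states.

Pass 1: Select minimum -9 at index 1, swap -> [-9, -8, 23, 33, 3, 7]
Pass 2: Select minimum -8 at index 1, swap -> [-9, -8, 23, 33, 3, 7]
Pass 3: Select minimum 3 at index 4, swap -> [-9, -8, 3, 33, 23, 7]
Pass 4: Select minimum 7 at index 5, swap -> [-9, -8, 3, 7, 23, 33]


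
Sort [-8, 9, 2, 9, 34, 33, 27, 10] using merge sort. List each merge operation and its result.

Divide and conquer:
  Merge [-8] + [9] -> [-8, 9]
  Merge [2] + [9] -> [2, 9]
  Merge [-8, 9] + [2, 9] -> [-8, 2, 9, 9]
  Merge [34] + [33] -> [33, 34]
  Merge [27] + [10] -> [10, 27]
  Merge [33, 34] + [10, 27] -> [10, 27, 33, 34]
  Merge [-8, 2, 9, 9] + [10, 27, 33, 34] -> [-8, 2, 9, 9, 10, 27, 33, 34]


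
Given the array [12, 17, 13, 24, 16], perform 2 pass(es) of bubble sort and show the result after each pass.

After pass 1: [12, 13, 17, 16, 24] (2 swaps)
After pass 2: [12, 13, 16, 17, 24] (1 swaps)
Total swaps: 3


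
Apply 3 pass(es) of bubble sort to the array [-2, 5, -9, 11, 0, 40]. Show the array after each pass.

After pass 1: [-2, -9, 5, 0, 11, 40] (2 swaps)
After pass 2: [-9, -2, 0, 5, 11, 40] (2 swaps)
After pass 3: [-9, -2, 0, 5, 11, 40] (0 swaps)
Total swaps: 4


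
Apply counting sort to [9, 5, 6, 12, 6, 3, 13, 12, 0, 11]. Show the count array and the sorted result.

Count array: [1, 0, 0, 1, 0, 1, 2, 0, 0, 1, 0, 1, 2, 1]
(count[i] = number of elements equal to i)
Cumulative count: [1, 1, 1, 2, 2, 3, 5, 5, 5, 6, 6, 7, 9, 10]
Sorted: [0, 3, 5, 6, 6, 9, 11, 12, 12, 13]


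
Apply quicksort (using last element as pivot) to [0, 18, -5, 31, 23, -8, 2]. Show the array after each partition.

Partition 1: pivot=2 at index 3 -> [0, -5, -8, 2, 23, 18, 31]
Partition 2: pivot=-8 at index 0 -> [-8, -5, 0, 2, 23, 18, 31]
Partition 3: pivot=0 at index 2 -> [-8, -5, 0, 2, 23, 18, 31]
Partition 4: pivot=31 at index 6 -> [-8, -5, 0, 2, 23, 18, 31]
Partition 5: pivot=18 at index 4 -> [-8, -5, 0, 2, 18, 23, 31]


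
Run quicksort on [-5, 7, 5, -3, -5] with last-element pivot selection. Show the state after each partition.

Partition 1: pivot=-5 at index 1 -> [-5, -5, 5, -3, 7]
Partition 2: pivot=7 at index 4 -> [-5, -5, 5, -3, 7]
Partition 3: pivot=-3 at index 2 -> [-5, -5, -3, 5, 7]


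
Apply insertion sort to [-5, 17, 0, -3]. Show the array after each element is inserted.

First element -5 is already 'sorted'
Insert 17: shifted 0 elements -> [-5, 17, 0, -3]
Insert 0: shifted 1 elements -> [-5, 0, 17, -3]
Insert -3: shifted 2 elements -> [-5, -3, 0, 17]


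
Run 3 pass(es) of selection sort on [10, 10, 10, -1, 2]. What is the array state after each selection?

Pass 1: Select minimum -1 at index 3, swap -> [-1, 10, 10, 10, 2]
Pass 2: Select minimum 2 at index 4, swap -> [-1, 2, 10, 10, 10]
Pass 3: Select minimum 10 at index 2, swap -> [-1, 2, 10, 10, 10]


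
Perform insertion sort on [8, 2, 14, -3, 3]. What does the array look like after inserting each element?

First element 8 is already 'sorted'
Insert 2: shifted 1 elements -> [2, 8, 14, -3, 3]
Insert 14: shifted 0 elements -> [2, 8, 14, -3, 3]
Insert -3: shifted 3 elements -> [-3, 2, 8, 14, 3]
Insert 3: shifted 2 elements -> [-3, 2, 3, 8, 14]


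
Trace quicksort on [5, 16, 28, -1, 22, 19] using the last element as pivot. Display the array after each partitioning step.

Partition 1: pivot=19 at index 3 -> [5, 16, -1, 19, 22, 28]
Partition 2: pivot=-1 at index 0 -> [-1, 16, 5, 19, 22, 28]
Partition 3: pivot=5 at index 1 -> [-1, 5, 16, 19, 22, 28]
Partition 4: pivot=28 at index 5 -> [-1, 5, 16, 19, 22, 28]
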